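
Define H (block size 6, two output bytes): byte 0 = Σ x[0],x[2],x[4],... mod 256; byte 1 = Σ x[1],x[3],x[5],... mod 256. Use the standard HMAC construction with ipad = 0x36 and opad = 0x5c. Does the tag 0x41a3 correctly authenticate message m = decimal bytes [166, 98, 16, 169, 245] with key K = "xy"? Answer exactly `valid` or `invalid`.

valid

Key "xy" = 78 79 is 2 bytes ≤ B = 6; zero-pad to 6 bytes: K' = 78 79 00 00 00 00.
K' ⊕ ipad = 4e 4f 36 36 36 36; K' ⊕ opad = 24 25 5c 5c 5c 5c.
Inner hash: even-index sum = 613 mod 256 = 101; odd-index sum = 454 mod 256 = 198 → 65 c6.
Outer hash (recomputed tag): even-index sum = 321 mod 256 = 65; odd-index sum = 419 mod 256 = 163 → 41 a3.
Recomputed tag = 41a3; claimed = 41a3 → match.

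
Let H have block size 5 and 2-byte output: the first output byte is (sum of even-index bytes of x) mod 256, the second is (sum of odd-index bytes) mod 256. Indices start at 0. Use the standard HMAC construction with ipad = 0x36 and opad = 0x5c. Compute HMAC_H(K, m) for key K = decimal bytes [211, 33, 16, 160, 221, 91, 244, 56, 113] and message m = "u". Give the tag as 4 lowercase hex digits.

Key decimal bytes [211, 33, 16, 160, 221, 91, 244, 56, 113] = d3 21 10 a0 dd 5b f4 38 71 is 9 bytes > B = 5, so hash it first: H(key) = 25 54, then zero-pad to 5 bytes: K' = 25 54 00 00 00.
K' ⊕ ipad = 13 62 36 36 36.  K' ⊕ opad = 79 08 5c 5c 5c.
Inner input = (K'⊕ipad) ∥ m = 13 62 36 36 36 ∥ 75.
Inner hash: even-index sum = 127 mod 256 = 127; odd-index sum = 269 mod 256 = 13 → 7f 0d.
Outer input = (K'⊕opad) ∥ inner = 79 08 5c 5c 5c ∥ 7f 0d.
Outer hash (tag): even-index sum = 318 mod 256 = 62; odd-index sum = 227 mod 256 = 227 → 3e e3.

3ee3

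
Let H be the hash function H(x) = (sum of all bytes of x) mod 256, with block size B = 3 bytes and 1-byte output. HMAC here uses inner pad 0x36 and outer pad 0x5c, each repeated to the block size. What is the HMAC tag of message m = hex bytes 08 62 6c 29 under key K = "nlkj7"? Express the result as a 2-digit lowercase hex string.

ad

Key "nlkj7" = 6e 6c 6b 6a 37 is 5 bytes > B = 3, so hash it first: H(key) = e6, then zero-pad to 3 bytes: K' = e6 00 00.
K' ⊕ ipad = d0 36 36.  K' ⊕ opad = ba 5c 5c.
Inner input = (K'⊕ipad) ∥ m = d0 36 36 ∥ 08 62 6c 29.
Inner hash: sum = 208+54+54+8+98+108+41 = 571; mod 256 = 59 → 3b.
Outer input = (K'⊕opad) ∥ inner = ba 5c 5c ∥ 3b.
Outer hash (tag): sum = 186+92+92+59 = 429; mod 256 = 173 → ad.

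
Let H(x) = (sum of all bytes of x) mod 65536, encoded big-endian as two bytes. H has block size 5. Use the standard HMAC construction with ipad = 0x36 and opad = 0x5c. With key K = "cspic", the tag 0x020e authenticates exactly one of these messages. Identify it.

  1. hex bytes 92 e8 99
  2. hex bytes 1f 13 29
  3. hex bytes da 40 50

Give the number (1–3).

3

Key "cspic" = 63 73 70 69 63 is exactly B = 5 bytes: K' = 63 73 70 69 63.
K' ⊕ ipad = 55 45 46 5f 55; K' ⊕ opad = 3f 2f 2c 35 3f.
m1: inner = H(55 45 46 5f 55 92 e8 99) = 03 a7; tag = H(3f 2f 2c 35 3f 03 a7) = 01b8
m2: inner = H(55 45 46 5f 55 1f 13 29) = 01 ef; tag = H(3f 2f 2c 35 3f 01 ef) = 01fe
m3: inner = H(55 45 46 5f 55 da 40 50) = 02 fe; tag = H(3f 2f 2c 35 3f 02 fe) = 020e ← matches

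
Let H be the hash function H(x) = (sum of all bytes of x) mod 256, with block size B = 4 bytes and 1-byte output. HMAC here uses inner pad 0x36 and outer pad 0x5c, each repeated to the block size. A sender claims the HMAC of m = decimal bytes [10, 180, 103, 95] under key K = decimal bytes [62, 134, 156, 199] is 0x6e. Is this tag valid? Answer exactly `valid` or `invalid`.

valid

Key decimal bytes [62, 134, 156, 199] = 3e 86 9c c7 is exactly B = 4 bytes: K' = 3e 86 9c c7.
K' ⊕ ipad = 08 b0 aa f1; K' ⊕ opad = 62 da c0 9b.
Inner hash: sum = 8+176+170+241+10+180+103+95 = 983; mod 256 = 215 → d7.
Outer hash (recomputed tag): sum = 98+218+192+155+215 = 878; mod 256 = 110 → 6e.
Recomputed tag = 6e; claimed = 6e → match.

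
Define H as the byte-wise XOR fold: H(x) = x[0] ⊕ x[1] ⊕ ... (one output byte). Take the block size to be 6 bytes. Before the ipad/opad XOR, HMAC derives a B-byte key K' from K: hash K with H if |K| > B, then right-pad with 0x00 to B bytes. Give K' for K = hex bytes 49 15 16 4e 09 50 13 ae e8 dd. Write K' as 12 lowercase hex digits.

d50000000000

|K| = 10 > B = 6, so first hash the key.
H(K): XOR 49⊕15⊕16⊕4e⊕09⊕50⊕13⊕ae⊕e8⊕dd = d5.
Zero-pad H(K) = d5 to 6 bytes: K' = d5 00 00 00 00 00.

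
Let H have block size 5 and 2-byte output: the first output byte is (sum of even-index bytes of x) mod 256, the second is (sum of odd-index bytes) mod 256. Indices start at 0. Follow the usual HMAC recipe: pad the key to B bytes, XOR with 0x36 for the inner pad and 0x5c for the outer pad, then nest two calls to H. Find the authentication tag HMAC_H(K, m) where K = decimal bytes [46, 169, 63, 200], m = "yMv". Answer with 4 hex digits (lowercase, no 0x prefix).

bd2d

Key decimal bytes [46, 169, 63, 200] = 2e a9 3f c8 is 4 bytes ≤ B = 5; zero-pad to 5 bytes: K' = 2e a9 3f c8 00.
K' ⊕ ipad = 18 9f 09 fe 36.  K' ⊕ opad = 72 f5 63 94 5c.
Inner input = (K'⊕ipad) ∥ m = 18 9f 09 fe 36 ∥ 79 4d 76.
Inner hash: even-index sum = 164 mod 256 = 164; odd-index sum = 652 mod 256 = 140 → a4 8c.
Outer input = (K'⊕opad) ∥ inner = 72 f5 63 94 5c ∥ a4 8c.
Outer hash (tag): even-index sum = 445 mod 256 = 189; odd-index sum = 557 mod 256 = 45 → bd 2d.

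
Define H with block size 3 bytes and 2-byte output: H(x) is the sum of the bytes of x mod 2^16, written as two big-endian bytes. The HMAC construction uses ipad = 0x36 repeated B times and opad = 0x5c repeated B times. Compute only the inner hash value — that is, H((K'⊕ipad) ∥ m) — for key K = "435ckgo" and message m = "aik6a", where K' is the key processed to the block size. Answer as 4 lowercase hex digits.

02ac

Key "435ckgo" = 34 33 35 63 6b 67 6f is 7 bytes > B = 3, so hash it first: H(key) = 02 40, then zero-pad to 3 bytes: K' = 02 40 00.
K' ⊕ ipad = 34 76 36.
Inner input = 34 76 36 ∥ 61 69 6b 36 61.
Inner hash: sum = 52+118+54+97+105+107+54+97 = 684 → 02 ac.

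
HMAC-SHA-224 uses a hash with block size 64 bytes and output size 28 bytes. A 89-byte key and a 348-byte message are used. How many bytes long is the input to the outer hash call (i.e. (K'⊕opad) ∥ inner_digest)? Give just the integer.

Key is 89 > 64 bytes, so it is hashed to 28 bytes then zero-padded to 64: |K'| = 64.
Outer input = (K'⊕opad) ∥ H(inner) → 64 + 28 = 92 bytes.

92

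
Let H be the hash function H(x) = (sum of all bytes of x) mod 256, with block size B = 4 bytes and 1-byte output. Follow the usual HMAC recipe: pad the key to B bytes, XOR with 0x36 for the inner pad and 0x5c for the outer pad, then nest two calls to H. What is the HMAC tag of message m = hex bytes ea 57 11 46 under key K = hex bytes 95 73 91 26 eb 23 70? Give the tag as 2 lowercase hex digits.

ba

Key hex bytes 95 73 91 26 eb 23 70 is 7 bytes > B = 4, so hash it first: H(key) = 3d, then zero-pad to 4 bytes: K' = 3d 00 00 00.
K' ⊕ ipad = 0b 36 36 36.  K' ⊕ opad = 61 5c 5c 5c.
Inner input = (K'⊕ipad) ∥ m = 0b 36 36 36 ∥ ea 57 11 46.
Inner hash: sum = 11+54+54+54+234+87+17+70 = 581; mod 256 = 69 → 45.
Outer input = (K'⊕opad) ∥ inner = 61 5c 5c 5c ∥ 45.
Outer hash (tag): sum = 97+92+92+92+69 = 442; mod 256 = 186 → ba.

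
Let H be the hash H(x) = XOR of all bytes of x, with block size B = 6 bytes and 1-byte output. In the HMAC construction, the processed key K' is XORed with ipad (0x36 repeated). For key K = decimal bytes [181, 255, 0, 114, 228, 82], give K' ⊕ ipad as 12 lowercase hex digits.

83c93644d264

Key decimal bytes [181, 255, 0, 114, 228, 82] = b5 ff 00 72 e4 52 is exactly B = 6 bytes: K' = b5 ff 00 72 e4 52.
XOR each byte with 0x36: b5⊕36=83, ff⊕36=c9, 00⊕36=36, 72⊕36=44, e4⊕36=d2, 52⊕36=64.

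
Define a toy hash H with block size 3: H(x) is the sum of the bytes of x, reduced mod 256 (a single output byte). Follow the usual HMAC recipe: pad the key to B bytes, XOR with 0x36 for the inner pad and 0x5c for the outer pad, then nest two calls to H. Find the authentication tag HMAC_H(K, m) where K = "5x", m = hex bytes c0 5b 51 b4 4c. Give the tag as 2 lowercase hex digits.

dc

Key "5x" = 35 78 is 2 bytes ≤ B = 3; zero-pad to 3 bytes: K' = 35 78 00.
K' ⊕ ipad = 03 4e 36.  K' ⊕ opad = 69 24 5c.
Inner input = (K'⊕ipad) ∥ m = 03 4e 36 ∥ c0 5b 51 b4 4c.
Inner hash: sum = 3+78+54+192+91+81+180+76 = 755; mod 256 = 243 → f3.
Outer input = (K'⊕opad) ∥ inner = 69 24 5c ∥ f3.
Outer hash (tag): sum = 105+36+92+243 = 476; mod 256 = 220 → dc.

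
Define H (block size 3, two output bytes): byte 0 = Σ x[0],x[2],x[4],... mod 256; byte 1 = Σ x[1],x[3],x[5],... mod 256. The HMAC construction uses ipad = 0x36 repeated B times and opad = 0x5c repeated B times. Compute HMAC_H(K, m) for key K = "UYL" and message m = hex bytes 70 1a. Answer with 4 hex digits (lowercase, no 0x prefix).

f8fc

Key "UYL" = 55 59 4c is exactly B = 3 bytes: K' = 55 59 4c.
K' ⊕ ipad = 63 6f 7a.  K' ⊕ opad = 09 05 10.
Inner input = (K'⊕ipad) ∥ m = 63 6f 7a ∥ 70 1a.
Inner hash: even-index sum = 247 mod 256 = 247; odd-index sum = 223 mod 256 = 223 → f7 df.
Outer input = (K'⊕opad) ∥ inner = 09 05 10 ∥ f7 df.
Outer hash (tag): even-index sum = 248 mod 256 = 248; odd-index sum = 252 mod 256 = 252 → f8 fc.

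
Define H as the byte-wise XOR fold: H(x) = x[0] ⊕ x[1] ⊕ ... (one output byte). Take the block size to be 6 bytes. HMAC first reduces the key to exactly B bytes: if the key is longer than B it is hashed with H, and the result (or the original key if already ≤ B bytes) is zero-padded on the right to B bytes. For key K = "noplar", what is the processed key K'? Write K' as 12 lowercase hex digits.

Key "noplar" = 6e 6f 70 6c 61 72 is exactly B = 6 bytes: K' = 6e 6f 70 6c 61 72.

6e6f706c6172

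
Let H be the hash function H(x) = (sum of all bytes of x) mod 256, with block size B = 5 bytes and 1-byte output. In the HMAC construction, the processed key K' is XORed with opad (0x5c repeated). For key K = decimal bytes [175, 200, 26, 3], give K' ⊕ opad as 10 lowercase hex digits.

f394465f5c

Key decimal bytes [175, 200, 26, 3] = af c8 1a 03 is 4 bytes ≤ B = 5; zero-pad to 5 bytes: K' = af c8 1a 03 00.
XOR each byte with 0x5c: af⊕5c=f3, c8⊕5c=94, 1a⊕5c=46, 03⊕5c=5f, 00⊕5c=5c.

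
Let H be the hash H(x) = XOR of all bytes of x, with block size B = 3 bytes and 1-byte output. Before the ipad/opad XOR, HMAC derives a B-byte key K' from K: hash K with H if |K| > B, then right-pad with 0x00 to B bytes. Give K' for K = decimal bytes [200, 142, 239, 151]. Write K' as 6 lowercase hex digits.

|K| = 4 > B = 3, so first hash the key.
H(K): XOR c8⊕8e⊕ef⊕97 = 3e.
Zero-pad H(K) = 3e to 3 bytes: K' = 3e 00 00.

3e0000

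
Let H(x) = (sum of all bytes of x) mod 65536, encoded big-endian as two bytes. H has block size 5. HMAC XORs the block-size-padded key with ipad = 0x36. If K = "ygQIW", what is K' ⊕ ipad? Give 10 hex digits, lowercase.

Key "ygQIW" = 79 67 51 49 57 is exactly B = 5 bytes: K' = 79 67 51 49 57.
XOR each byte with 0x36: 79⊕36=4f, 67⊕36=51, 51⊕36=67, 49⊕36=7f, 57⊕36=61.

4f51677f61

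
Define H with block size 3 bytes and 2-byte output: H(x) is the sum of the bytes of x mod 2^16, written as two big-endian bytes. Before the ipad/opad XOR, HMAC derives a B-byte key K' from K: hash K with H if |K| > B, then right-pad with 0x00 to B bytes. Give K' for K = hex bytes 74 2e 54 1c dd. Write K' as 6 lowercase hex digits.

|K| = 5 > B = 3, so first hash the key.
H(K): sum = 116+46+84+28+221 = 495 → 01 ef.
Zero-pad H(K) = 01 ef to 3 bytes: K' = 01 ef 00.

01ef00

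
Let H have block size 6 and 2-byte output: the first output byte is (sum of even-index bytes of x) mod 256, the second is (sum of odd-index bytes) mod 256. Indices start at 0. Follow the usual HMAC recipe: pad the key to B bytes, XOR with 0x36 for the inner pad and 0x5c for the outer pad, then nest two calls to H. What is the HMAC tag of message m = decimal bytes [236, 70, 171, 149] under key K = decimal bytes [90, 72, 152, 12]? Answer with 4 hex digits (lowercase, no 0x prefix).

0d89

Key decimal bytes [90, 72, 152, 12] = 5a 48 98 0c is 4 bytes ≤ B = 6; zero-pad to 6 bytes: K' = 5a 48 98 0c 00 00.
K' ⊕ ipad = 6c 7e ae 3a 36 36.  K' ⊕ opad = 06 14 c4 50 5c 5c.
Inner input = (K'⊕ipad) ∥ m = 6c 7e ae 3a 36 36 ∥ ec 46 ab 95.
Inner hash: even-index sum = 743 mod 256 = 231; odd-index sum = 457 mod 256 = 201 → e7 c9.
Outer input = (K'⊕opad) ∥ inner = 06 14 c4 50 5c 5c ∥ e7 c9.
Outer hash (tag): even-index sum = 525 mod 256 = 13; odd-index sum = 393 mod 256 = 137 → 0d 89.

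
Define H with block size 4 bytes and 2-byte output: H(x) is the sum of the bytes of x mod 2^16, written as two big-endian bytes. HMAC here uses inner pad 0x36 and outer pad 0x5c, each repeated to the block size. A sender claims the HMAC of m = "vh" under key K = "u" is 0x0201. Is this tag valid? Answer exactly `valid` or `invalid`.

Key "u" = 75 is 1 byte ≤ B = 4; zero-pad to 4 bytes: K' = 75 00 00 00.
K' ⊕ ipad = 43 36 36 36; K' ⊕ opad = 29 5c 5c 5c.
Inner hash: sum = 67+54+54+54+118+104 = 451 → 01 c3.
Outer hash (recomputed tag): sum = 41+92+92+92+1+195 = 513 → 02 01.
Recomputed tag = 0201; claimed = 0201 → match.

valid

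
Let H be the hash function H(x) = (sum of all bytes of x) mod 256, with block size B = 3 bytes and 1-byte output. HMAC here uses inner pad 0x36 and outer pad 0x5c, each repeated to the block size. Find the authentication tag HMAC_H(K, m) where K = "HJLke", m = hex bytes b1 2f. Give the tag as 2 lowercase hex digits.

8e

Key "HJLke" = 48 4a 4c 6b 65 is 5 bytes > B = 3, so hash it first: H(key) = ae, then zero-pad to 3 bytes: K' = ae 00 00.
K' ⊕ ipad = 98 36 36.  K' ⊕ opad = f2 5c 5c.
Inner input = (K'⊕ipad) ∥ m = 98 36 36 ∥ b1 2f.
Inner hash: sum = 152+54+54+177+47 = 484; mod 256 = 228 → e4.
Outer input = (K'⊕opad) ∥ inner = f2 5c 5c ∥ e4.
Outer hash (tag): sum = 242+92+92+228 = 654; mod 256 = 142 → 8e.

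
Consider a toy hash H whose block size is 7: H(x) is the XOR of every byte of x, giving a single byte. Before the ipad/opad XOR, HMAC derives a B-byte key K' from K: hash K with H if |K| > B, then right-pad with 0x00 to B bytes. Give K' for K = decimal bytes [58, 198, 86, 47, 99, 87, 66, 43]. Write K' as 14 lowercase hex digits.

|K| = 8 > B = 7, so first hash the key.
H(K): XOR 3a⊕c6⊕56⊕2f⊕63⊕57⊕42⊕2b = d8.
Zero-pad H(K) = d8 to 7 bytes: K' = d8 00 00 00 00 00 00.

d8000000000000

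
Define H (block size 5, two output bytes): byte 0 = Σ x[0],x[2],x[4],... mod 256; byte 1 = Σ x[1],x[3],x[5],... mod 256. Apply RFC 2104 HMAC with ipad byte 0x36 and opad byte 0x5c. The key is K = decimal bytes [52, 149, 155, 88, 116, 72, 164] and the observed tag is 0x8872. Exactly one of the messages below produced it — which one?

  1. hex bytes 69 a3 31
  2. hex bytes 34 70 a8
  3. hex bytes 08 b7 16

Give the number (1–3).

Key decimal bytes [52, 149, 155, 88, 116, 72, 164] = 34 95 9b 58 74 48 a4 is 7 bytes > B = 5, so hash it first: H(key) = e7 35, then zero-pad to 5 bytes: K' = e7 35 00 00 00.
K' ⊕ ipad = d1 03 36 36 36; K' ⊕ opad = bb 69 5c 5c 5c.
m1: inner = H(d1 03 36 36 36 69 a3 31) = e0 d3; tag = H(bb 69 5c 5c 5c e0 d3) = 46a5
m2: inner = H(d1 03 36 36 36 34 70 a8) = ad 15; tag = H(bb 69 5c 5c 5c ad 15) = 8872 ← matches
m3: inner = H(d1 03 36 36 36 08 b7 16) = f4 57; tag = H(bb 69 5c 5c 5c f4 57) = cab9

2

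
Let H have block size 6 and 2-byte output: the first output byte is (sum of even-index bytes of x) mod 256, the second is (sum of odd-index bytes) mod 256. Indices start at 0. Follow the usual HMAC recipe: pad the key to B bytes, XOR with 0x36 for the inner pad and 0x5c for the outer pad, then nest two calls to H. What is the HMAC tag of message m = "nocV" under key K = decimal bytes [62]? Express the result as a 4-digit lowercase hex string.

5f7b

Key decimal bytes [62] = 3e is 1 byte ≤ B = 6; zero-pad to 6 bytes: K' = 3e 00 00 00 00 00.
K' ⊕ ipad = 08 36 36 36 36 36.  K' ⊕ opad = 62 5c 5c 5c 5c 5c.
Inner input = (K'⊕ipad) ∥ m = 08 36 36 36 36 36 ∥ 6e 6f 63 56.
Inner hash: even-index sum = 325 mod 256 = 69; odd-index sum = 359 mod 256 = 103 → 45 67.
Outer input = (K'⊕opad) ∥ inner = 62 5c 5c 5c 5c 5c ∥ 45 67.
Outer hash (tag): even-index sum = 351 mod 256 = 95; odd-index sum = 379 mod 256 = 123 → 5f 7b.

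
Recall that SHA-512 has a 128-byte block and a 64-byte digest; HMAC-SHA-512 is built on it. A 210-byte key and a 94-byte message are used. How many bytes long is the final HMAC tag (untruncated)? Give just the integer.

The tag is one SHA-512 digest: 64 bytes.

64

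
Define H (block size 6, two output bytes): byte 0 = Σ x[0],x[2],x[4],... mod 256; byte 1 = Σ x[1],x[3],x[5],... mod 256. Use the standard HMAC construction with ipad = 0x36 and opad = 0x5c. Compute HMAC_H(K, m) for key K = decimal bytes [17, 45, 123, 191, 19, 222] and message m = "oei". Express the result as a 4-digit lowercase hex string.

34c7

Key decimal bytes [17, 45, 123, 191, 19, 222] = 11 2d 7b bf 13 de is exactly B = 6 bytes: K' = 11 2d 7b bf 13 de.
K' ⊕ ipad = 27 1b 4d 89 25 e8.  K' ⊕ opad = 4d 71 27 e3 4f 82.
Inner input = (K'⊕ipad) ∥ m = 27 1b 4d 89 25 e8 ∥ 6f 65 69.
Inner hash: even-index sum = 369 mod 256 = 113; odd-index sum = 497 mod 256 = 241 → 71 f1.
Outer input = (K'⊕opad) ∥ inner = 4d 71 27 e3 4f 82 ∥ 71 f1.
Outer hash (tag): even-index sum = 308 mod 256 = 52; odd-index sum = 711 mod 256 = 199 → 34 c7.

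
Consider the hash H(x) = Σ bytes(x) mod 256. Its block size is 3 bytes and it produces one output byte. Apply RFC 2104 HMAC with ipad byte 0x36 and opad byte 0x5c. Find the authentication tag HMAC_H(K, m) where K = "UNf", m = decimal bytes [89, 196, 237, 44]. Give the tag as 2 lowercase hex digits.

Key "UNf" = 55 4e 66 is exactly B = 3 bytes: K' = 55 4e 66.
K' ⊕ ipad = 63 78 50.  K' ⊕ opad = 09 12 3a.
Inner input = (K'⊕ipad) ∥ m = 63 78 50 ∥ 59 c4 ed 2c.
Inner hash: sum = 99+120+80+89+196+237+44 = 865; mod 256 = 97 → 61.
Outer input = (K'⊕opad) ∥ inner = 09 12 3a ∥ 61.
Outer hash (tag): sum = 9+18+58+97 = 182 → b6.

b6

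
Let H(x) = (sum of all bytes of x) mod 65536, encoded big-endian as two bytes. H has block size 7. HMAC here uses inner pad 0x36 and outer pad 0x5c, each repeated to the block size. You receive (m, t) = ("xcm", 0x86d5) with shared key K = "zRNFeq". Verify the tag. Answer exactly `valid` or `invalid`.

Key "zRNFeq" = 7a 52 4e 46 65 71 is 6 bytes ≤ B = 7; zero-pad to 7 bytes: K' = 7a 52 4e 46 65 71 00.
K' ⊕ ipad = 4c 64 78 70 53 47 36; K' ⊕ opad = 26 0e 12 1a 39 2d 5c.
Inner hash: sum = 76+100+120+112+83+71+54+120+99+109 = 944 → 03 b0.
Outer hash (recomputed tag): sum = 38+14+18+26+57+45+92+3+176 = 469 → 01 d5.
Recomputed tag = 01d5; claimed = 86d5 → mismatch.

invalid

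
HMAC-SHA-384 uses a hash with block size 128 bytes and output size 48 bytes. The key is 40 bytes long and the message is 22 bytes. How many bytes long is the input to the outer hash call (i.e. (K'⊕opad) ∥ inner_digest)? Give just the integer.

Key is 40 ≤ 128 bytes, zero-padded: |K'| = 128.
Outer input = (K'⊕opad) ∥ H(inner) → 128 + 48 = 176 bytes.

176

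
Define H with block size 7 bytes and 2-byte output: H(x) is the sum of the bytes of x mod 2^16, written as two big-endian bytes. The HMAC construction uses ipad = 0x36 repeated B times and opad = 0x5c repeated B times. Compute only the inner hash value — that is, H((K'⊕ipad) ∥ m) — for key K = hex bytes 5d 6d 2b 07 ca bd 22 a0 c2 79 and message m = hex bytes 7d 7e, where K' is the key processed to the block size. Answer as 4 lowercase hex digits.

02f1

Key hex bytes 5d 6d 2b 07 ca bd 22 a0 c2 79 is 10 bytes > B = 7, so hash it first: H(key) = 04 80, then zero-pad to 7 bytes: K' = 04 80 00 00 00 00 00.
K' ⊕ ipad = 32 b6 36 36 36 36 36.
Inner input = 32 b6 36 36 36 36 36 ∥ 7d 7e.
Inner hash: sum = 50+182+54+54+54+54+54+125+126 = 753 → 02 f1.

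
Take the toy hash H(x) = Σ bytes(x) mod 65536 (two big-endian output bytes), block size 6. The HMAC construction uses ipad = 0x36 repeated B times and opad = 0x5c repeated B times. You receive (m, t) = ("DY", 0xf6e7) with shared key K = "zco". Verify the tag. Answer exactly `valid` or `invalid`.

invalid

Key "zco" = 7a 63 6f is 3 bytes ≤ B = 6; zero-pad to 6 bytes: K' = 7a 63 6f 00 00 00.
K' ⊕ ipad = 4c 55 59 36 36 36; K' ⊕ opad = 26 3f 33 5c 5c 5c.
Inner hash: sum = 76+85+89+54+54+54+68+89 = 569 → 02 39.
Outer hash (recomputed tag): sum = 38+63+51+92+92+92+2+57 = 487 → 01 e7.
Recomputed tag = 01e7; claimed = f6e7 → mismatch.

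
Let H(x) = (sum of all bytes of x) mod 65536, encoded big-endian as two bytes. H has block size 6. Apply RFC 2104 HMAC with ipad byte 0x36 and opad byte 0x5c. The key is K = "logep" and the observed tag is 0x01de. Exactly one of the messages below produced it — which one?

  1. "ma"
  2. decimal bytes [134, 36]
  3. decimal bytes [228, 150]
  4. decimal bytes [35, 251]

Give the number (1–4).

2

Key "logep" = 6c 6f 67 65 70 is 5 bytes ≤ B = 6; zero-pad to 6 bytes: K' = 6c 6f 67 65 70 00.
K' ⊕ ipad = 5a 59 51 53 46 36; K' ⊕ opad = 30 33 3b 39 2c 5c.
m1: inner = H(5a 59 51 53 46 36 6d 61) = 02 a1; tag = H(30 33 3b 39 2c 5c 02 a1) = 0202
m2: inner = H(5a 59 51 53 46 36 86 24) = 02 7d; tag = H(30 33 3b 39 2c 5c 02 7d) = 01de ← matches
m3: inner = H(5a 59 51 53 46 36 e4 96) = 03 4d; tag = H(30 33 3b 39 2c 5c 03 4d) = 01af
m4: inner = H(5a 59 51 53 46 36 23 fb) = 02 f1; tag = H(30 33 3b 39 2c 5c 02 f1) = 0252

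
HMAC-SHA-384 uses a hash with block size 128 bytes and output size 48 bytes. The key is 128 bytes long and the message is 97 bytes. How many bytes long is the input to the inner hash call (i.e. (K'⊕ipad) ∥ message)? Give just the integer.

Key is 128 ≤ 128 bytes, zero-padded: |K'| = 128.
Inner input = (K'⊕ipad) ∥ m → 128 + 97 = 225 bytes.

225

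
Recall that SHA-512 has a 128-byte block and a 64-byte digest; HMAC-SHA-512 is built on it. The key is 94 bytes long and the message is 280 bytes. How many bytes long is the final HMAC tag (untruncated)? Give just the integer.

64

The tag is one SHA-512 digest: 64 bytes.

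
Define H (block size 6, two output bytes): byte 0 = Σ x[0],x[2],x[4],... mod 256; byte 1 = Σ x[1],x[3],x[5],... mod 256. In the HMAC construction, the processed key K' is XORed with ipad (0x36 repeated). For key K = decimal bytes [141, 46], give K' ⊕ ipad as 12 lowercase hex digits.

Key decimal bytes [141, 46] = 8d 2e is 2 bytes ≤ B = 6; zero-pad to 6 bytes: K' = 8d 2e 00 00 00 00.
XOR each byte with 0x36: 8d⊕36=bb, 2e⊕36=18, 00⊕36=36, 00⊕36=36, 00⊕36=36, 00⊕36=36.

bb1836363636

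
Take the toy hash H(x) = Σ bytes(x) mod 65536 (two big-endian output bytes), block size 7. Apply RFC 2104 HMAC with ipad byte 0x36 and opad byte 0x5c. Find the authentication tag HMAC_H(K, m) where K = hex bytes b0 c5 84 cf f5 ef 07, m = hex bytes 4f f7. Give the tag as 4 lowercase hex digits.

Key hex bytes b0 c5 84 cf f5 ef 07 is exactly B = 7 bytes: K' = b0 c5 84 cf f5 ef 07.
K' ⊕ ipad = 86 f3 b2 f9 c3 d9 31.  K' ⊕ opad = ec 99 d8 93 a9 b3 5b.
Inner input = (K'⊕ipad) ∥ m = 86 f3 b2 f9 c3 d9 31 ∥ 4f f7.
Inner hash: sum = 134+243+178+249+195+217+49+79+247 = 1591 → 06 37.
Outer input = (K'⊕opad) ∥ inner = ec 99 d8 93 a9 b3 5b ∥ 06 37.
Outer hash (tag): sum = 236+153+216+147+169+179+91+6+55 = 1252 → 04 e4.

04e4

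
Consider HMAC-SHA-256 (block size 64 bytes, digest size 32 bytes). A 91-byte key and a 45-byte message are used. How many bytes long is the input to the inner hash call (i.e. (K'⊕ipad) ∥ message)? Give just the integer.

109

Key is 91 > 64 bytes, so it is hashed to 32 bytes then zero-padded to 64: |K'| = 64.
Inner input = (K'⊕ipad) ∥ m → 64 + 45 = 109 bytes.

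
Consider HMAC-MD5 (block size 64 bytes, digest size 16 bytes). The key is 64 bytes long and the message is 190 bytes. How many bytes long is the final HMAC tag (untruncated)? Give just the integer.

16

The tag is one MD5 digest: 16 bytes.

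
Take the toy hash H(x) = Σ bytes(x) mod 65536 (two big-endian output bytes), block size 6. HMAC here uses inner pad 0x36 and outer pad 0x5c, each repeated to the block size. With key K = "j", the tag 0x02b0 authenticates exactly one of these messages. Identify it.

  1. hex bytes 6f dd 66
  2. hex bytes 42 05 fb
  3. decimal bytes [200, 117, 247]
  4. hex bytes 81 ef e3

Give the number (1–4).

2

Key "j" = 6a is 1 byte ≤ B = 6; zero-pad to 6 bytes: K' = 6a 00 00 00 00 00.
K' ⊕ ipad = 5c 36 36 36 36 36; K' ⊕ opad = 36 5c 5c 5c 5c 5c.
m1: inner = H(5c 36 36 36 36 36 6f dd 66) = 03 1c; tag = H(36 5c 5c 5c 5c 5c 03 1c) = 0221
m2: inner = H(5c 36 36 36 36 36 42 05 fb) = 02 ac; tag = H(36 5c 5c 5c 5c 5c 02 ac) = 02b0 ← matches
m3: inner = H(5c 36 36 36 36 36 c8 75 f7) = 03 9e; tag = H(36 5c 5c 5c 5c 5c 03 9e) = 02a3
m4: inner = H(5c 36 36 36 36 36 81 ef e3) = 03 bd; tag = H(36 5c 5c 5c 5c 5c 03 bd) = 02c2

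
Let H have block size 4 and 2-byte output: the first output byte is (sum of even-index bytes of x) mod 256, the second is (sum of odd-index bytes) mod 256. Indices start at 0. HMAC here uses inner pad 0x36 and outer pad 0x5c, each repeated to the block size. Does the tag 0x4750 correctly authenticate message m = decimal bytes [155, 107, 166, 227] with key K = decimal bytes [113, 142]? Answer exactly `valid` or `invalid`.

Key decimal bytes [113, 142] = 71 8e is 2 bytes ≤ B = 4; zero-pad to 4 bytes: K' = 71 8e 00 00.
K' ⊕ ipad = 47 b8 36 36; K' ⊕ opad = 2d d2 5c 5c.
Inner hash: even-index sum = 446 mod 256 = 190; odd-index sum = 572 mod 256 = 60 → be 3c.
Outer hash (recomputed tag): even-index sum = 327 mod 256 = 71; odd-index sum = 362 mod 256 = 106 → 47 6a.
Recomputed tag = 476a; claimed = 4750 → mismatch.

invalid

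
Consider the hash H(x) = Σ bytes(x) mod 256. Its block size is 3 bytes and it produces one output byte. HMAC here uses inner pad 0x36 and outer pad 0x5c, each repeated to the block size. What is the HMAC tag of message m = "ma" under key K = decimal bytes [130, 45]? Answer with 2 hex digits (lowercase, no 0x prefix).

Key decimal bytes [130, 45] = 82 2d is 2 bytes ≤ B = 3; zero-pad to 3 bytes: K' = 82 2d 00.
K' ⊕ ipad = b4 1b 36.  K' ⊕ opad = de 71 5c.
Inner input = (K'⊕ipad) ∥ m = b4 1b 36 ∥ 6d 61.
Inner hash: sum = 180+27+54+109+97 = 467; mod 256 = 211 → d3.
Outer input = (K'⊕opad) ∥ inner = de 71 5c ∥ d3.
Outer hash (tag): sum = 222+113+92+211 = 638; mod 256 = 126 → 7e.

7e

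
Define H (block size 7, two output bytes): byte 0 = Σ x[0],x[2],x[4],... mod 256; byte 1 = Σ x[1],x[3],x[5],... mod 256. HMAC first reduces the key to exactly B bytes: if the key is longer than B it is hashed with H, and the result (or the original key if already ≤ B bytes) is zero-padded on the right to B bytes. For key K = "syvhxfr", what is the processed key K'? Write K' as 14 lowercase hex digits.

Key "syvhxfr" = 73 79 76 68 78 66 72 is exactly B = 7 bytes: K' = 73 79 76 68 78 66 72.

73797668786672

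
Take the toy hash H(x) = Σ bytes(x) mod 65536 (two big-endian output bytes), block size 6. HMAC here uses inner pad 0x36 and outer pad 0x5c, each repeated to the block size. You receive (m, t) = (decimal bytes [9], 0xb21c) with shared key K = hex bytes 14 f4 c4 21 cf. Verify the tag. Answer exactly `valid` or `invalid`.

Key hex bytes 14 f4 c4 21 cf is 5 bytes ≤ B = 6; zero-pad to 6 bytes: K' = 14 f4 c4 21 cf 00.
K' ⊕ ipad = 22 c2 f2 17 f9 36; K' ⊕ opad = 48 a8 98 7d 93 5c.
Inner hash: sum = 34+194+242+23+249+54+9 = 805 → 03 25.
Outer hash (recomputed tag): sum = 72+168+152+125+147+92+3+37 = 796 → 03 1c.
Recomputed tag = 031c; claimed = b21c → mismatch.

invalid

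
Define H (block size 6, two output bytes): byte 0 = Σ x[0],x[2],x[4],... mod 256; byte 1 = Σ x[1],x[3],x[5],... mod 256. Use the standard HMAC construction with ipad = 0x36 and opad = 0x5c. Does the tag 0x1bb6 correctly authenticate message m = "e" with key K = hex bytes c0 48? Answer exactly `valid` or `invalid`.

Key hex bytes c0 48 is 2 bytes ≤ B = 6; zero-pad to 6 bytes: K' = c0 48 00 00 00 00.
K' ⊕ ipad = f6 7e 36 36 36 36; K' ⊕ opad = 9c 14 5c 5c 5c 5c.
Inner hash: even-index sum = 455 mod 256 = 199; odd-index sum = 234 mod 256 = 234 → c7 ea.
Outer hash (recomputed tag): even-index sum = 539 mod 256 = 27; odd-index sum = 438 mod 256 = 182 → 1b b6.
Recomputed tag = 1bb6; claimed = 1bb6 → match.

valid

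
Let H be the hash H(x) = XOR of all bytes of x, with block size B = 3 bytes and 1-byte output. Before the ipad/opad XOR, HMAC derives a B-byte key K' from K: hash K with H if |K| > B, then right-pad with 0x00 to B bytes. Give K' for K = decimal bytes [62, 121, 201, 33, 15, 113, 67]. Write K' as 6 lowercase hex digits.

|K| = 7 > B = 3, so first hash the key.
H(K): XOR 3e⊕79⊕c9⊕21⊕0f⊕71⊕43 = 92.
Zero-pad H(K) = 92 to 3 bytes: K' = 92 00 00.

920000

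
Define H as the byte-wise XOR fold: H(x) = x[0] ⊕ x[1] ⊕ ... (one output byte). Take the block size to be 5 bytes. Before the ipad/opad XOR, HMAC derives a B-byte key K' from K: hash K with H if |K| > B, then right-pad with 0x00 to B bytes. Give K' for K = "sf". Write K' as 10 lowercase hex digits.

7366000000

Key "sf" = 73 66 is 2 bytes ≤ B = 5; zero-pad to 5 bytes: K' = 73 66 00 00 00.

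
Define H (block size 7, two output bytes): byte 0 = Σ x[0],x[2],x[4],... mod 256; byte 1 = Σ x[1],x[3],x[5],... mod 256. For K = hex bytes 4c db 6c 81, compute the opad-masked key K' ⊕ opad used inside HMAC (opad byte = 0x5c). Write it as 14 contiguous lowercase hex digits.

108730dd5c5c5c

Key hex bytes 4c db 6c 81 is 4 bytes ≤ B = 7; zero-pad to 7 bytes: K' = 4c db 6c 81 00 00 00.
XOR each byte with 0x5c: 4c⊕5c=10, db⊕5c=87, 6c⊕5c=30, 81⊕5c=dd, 00⊕5c=5c, 00⊕5c=5c, 00⊕5c=5c.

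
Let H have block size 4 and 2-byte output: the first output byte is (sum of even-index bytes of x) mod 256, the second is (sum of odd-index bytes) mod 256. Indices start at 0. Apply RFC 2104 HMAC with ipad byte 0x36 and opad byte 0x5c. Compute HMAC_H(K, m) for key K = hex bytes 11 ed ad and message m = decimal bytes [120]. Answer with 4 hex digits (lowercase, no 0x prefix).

Key hex bytes 11 ed ad is 3 bytes ≤ B = 4; zero-pad to 4 bytes: K' = 11 ed ad 00.
K' ⊕ ipad = 27 db 9b 36.  K' ⊕ opad = 4d b1 f1 5c.
Inner input = (K'⊕ipad) ∥ m = 27 db 9b 36 ∥ 78.
Inner hash: even-index sum = 314 mod 256 = 58; odd-index sum = 273 mod 256 = 17 → 3a 11.
Outer input = (K'⊕opad) ∥ inner = 4d b1 f1 5c ∥ 3a 11.
Outer hash (tag): even-index sum = 376 mod 256 = 120; odd-index sum = 286 mod 256 = 30 → 78 1e.

781e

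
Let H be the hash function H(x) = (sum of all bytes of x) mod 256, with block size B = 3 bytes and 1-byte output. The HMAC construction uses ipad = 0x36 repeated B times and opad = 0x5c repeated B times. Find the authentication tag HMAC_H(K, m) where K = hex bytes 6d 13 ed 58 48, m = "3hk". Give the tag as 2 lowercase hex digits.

Key hex bytes 6d 13 ed 58 48 is 5 bytes > B = 3, so hash it first: H(key) = 0d, then zero-pad to 3 bytes: K' = 0d 00 00.
K' ⊕ ipad = 3b 36 36.  K' ⊕ opad = 51 5c 5c.
Inner input = (K'⊕ipad) ∥ m = 3b 36 36 ∥ 33 68 6b.
Inner hash: sum = 59+54+54+51+104+107 = 429; mod 256 = 173 → ad.
Outer input = (K'⊕opad) ∥ inner = 51 5c 5c ∥ ad.
Outer hash (tag): sum = 81+92+92+173 = 438; mod 256 = 182 → b6.

b6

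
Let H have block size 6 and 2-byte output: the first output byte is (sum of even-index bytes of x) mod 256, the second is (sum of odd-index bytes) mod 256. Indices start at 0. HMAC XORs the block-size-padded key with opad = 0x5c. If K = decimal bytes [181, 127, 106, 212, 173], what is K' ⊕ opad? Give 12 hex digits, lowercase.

e9233688f15c

Key decimal bytes [181, 127, 106, 212, 173] = b5 7f 6a d4 ad is 5 bytes ≤ B = 6; zero-pad to 6 bytes: K' = b5 7f 6a d4 ad 00.
XOR each byte with 0x5c: b5⊕5c=e9, 7f⊕5c=23, 6a⊕5c=36, d4⊕5c=88, ad⊕5c=f1, 00⊕5c=5c.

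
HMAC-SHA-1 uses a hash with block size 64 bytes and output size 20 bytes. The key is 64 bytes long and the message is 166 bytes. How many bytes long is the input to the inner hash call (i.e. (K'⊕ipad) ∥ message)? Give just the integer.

Key is 64 ≤ 64 bytes, zero-padded: |K'| = 64.
Inner input = (K'⊕ipad) ∥ m → 64 + 166 = 230 bytes.

230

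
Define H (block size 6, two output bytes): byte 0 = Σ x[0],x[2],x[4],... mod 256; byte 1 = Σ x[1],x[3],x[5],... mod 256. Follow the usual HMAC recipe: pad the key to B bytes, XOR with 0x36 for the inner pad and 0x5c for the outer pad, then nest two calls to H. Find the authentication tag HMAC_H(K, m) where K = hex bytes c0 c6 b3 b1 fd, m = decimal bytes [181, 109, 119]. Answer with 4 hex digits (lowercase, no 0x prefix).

Key hex bytes c0 c6 b3 b1 fd is 5 bytes ≤ B = 6; zero-pad to 6 bytes: K' = c0 c6 b3 b1 fd 00.
K' ⊕ ipad = f6 f0 85 87 cb 36.  K' ⊕ opad = 9c 9a ef ed a1 5c.
Inner input = (K'⊕ipad) ∥ m = f6 f0 85 87 cb 36 ∥ b5 6d 77.
Inner hash: even-index sum = 882 mod 256 = 114; odd-index sum = 538 mod 256 = 26 → 72 1a.
Outer input = (K'⊕opad) ∥ inner = 9c 9a ef ed a1 5c ∥ 72 1a.
Outer hash (tag): even-index sum = 670 mod 256 = 158; odd-index sum = 509 mod 256 = 253 → 9e fd.

9efd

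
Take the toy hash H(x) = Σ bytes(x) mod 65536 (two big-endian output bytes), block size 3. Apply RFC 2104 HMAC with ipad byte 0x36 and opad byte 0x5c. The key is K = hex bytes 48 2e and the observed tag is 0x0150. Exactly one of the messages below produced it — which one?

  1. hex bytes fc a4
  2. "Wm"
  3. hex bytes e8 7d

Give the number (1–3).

Key hex bytes 48 2e is 2 bytes ≤ B = 3; zero-pad to 3 bytes: K' = 48 2e 00.
K' ⊕ ipad = 7e 18 36; K' ⊕ opad = 14 72 5c.
m1: inner = H(7e 18 36 fc a4) = 02 6c; tag = H(14 72 5c 02 6c) = 0150 ← matches
m2: inner = H(7e 18 36 57 6d) = 01 90; tag = H(14 72 5c 01 90) = 0173
m3: inner = H(7e 18 36 e8 7d) = 02 31; tag = H(14 72 5c 02 31) = 0115

1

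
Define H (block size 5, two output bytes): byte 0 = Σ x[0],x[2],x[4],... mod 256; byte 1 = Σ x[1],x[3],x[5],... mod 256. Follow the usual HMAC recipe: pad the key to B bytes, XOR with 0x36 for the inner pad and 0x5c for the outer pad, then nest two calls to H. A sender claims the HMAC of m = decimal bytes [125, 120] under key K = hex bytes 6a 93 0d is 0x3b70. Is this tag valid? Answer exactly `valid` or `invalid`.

valid

Key hex bytes 6a 93 0d is 3 bytes ≤ B = 5; zero-pad to 5 bytes: K' = 6a 93 0d 00 00.
K' ⊕ ipad = 5c a5 3b 36 36; K' ⊕ opad = 36 cf 51 5c 5c.
Inner hash: even-index sum = 325 mod 256 = 69; odd-index sum = 344 mod 256 = 88 → 45 58.
Outer hash (recomputed tag): even-index sum = 315 mod 256 = 59; odd-index sum = 368 mod 256 = 112 → 3b 70.
Recomputed tag = 3b70; claimed = 3b70 → match.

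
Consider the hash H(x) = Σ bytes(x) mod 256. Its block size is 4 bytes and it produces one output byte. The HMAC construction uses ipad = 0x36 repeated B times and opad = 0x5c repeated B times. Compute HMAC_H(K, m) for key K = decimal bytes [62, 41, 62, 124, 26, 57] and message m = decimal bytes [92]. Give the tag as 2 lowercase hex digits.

7c

Key decimal bytes [62, 41, 62, 124, 26, 57] = 3e 29 3e 7c 1a 39 is 6 bytes > B = 4, so hash it first: H(key) = 74, then zero-pad to 4 bytes: K' = 74 00 00 00.
K' ⊕ ipad = 42 36 36 36.  K' ⊕ opad = 28 5c 5c 5c.
Inner input = (K'⊕ipad) ∥ m = 42 36 36 36 ∥ 5c.
Inner hash: sum = 66+54+54+54+92 = 320; mod 256 = 64 → 40.
Outer input = (K'⊕opad) ∥ inner = 28 5c 5c 5c ∥ 40.
Outer hash (tag): sum = 40+92+92+92+64 = 380; mod 256 = 124 → 7c.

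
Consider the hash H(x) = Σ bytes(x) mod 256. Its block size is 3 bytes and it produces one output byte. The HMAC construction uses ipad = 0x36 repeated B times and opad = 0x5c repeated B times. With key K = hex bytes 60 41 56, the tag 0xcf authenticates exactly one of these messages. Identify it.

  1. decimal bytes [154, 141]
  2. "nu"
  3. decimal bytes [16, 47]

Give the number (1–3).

3

Key hex bytes 60 41 56 is exactly B = 3 bytes: K' = 60 41 56.
K' ⊕ ipad = 56 77 60; K' ⊕ opad = 3c 1d 0a.
m1: inner = H(56 77 60 9a 8d) = 54; tag = H(3c 1d 0a 54) = b7
m2: inner = H(56 77 60 6e 75) = 10; tag = H(3c 1d 0a 10) = 73
m3: inner = H(56 77 60 10 2f) = 6c; tag = H(3c 1d 0a 6c) = cf ← matches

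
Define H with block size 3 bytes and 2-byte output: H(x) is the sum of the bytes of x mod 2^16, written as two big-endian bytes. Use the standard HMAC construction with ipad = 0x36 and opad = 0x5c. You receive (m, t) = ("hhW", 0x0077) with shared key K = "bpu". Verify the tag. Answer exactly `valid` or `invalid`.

Key "bpu" = 62 70 75 is exactly B = 3 bytes: K' = 62 70 75.
K' ⊕ ipad = 54 46 43; K' ⊕ opad = 3e 2c 29.
Inner hash: sum = 84+70+67+104+104+87 = 516 → 02 04.
Outer hash (recomputed tag): sum = 62+44+41+2+4 = 153 → 00 99.
Recomputed tag = 0099; claimed = 0077 → mismatch.

invalid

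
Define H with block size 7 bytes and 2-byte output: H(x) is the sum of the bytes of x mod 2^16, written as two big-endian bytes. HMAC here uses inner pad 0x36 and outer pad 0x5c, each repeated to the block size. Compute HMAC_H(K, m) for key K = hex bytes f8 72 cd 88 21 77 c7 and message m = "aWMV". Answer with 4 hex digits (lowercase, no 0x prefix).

03ee

Key hex bytes f8 72 cd 88 21 77 c7 is exactly B = 7 bytes: K' = f8 72 cd 88 21 77 c7.
K' ⊕ ipad = ce 44 fb be 17 41 f1.  K' ⊕ opad = a4 2e 91 d4 7d 2b 9b.
Inner input = (K'⊕ipad) ∥ m = ce 44 fb be 17 41 f1 ∥ 61 57 4d 56.
Inner hash: sum = 206+68+251+190+23+65+241+97+87+77+86 = 1391 → 05 6f.
Outer input = (K'⊕opad) ∥ inner = a4 2e 91 d4 7d 2b 9b ∥ 05 6f.
Outer hash (tag): sum = 164+46+145+212+125+43+155+5+111 = 1006 → 03 ee.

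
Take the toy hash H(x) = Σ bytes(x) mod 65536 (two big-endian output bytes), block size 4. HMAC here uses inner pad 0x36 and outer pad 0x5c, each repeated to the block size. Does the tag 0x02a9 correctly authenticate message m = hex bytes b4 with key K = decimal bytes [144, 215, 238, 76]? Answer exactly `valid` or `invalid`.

Key decimal bytes [144, 215, 238, 76] = 90 d7 ee 4c is exactly B = 4 bytes: K' = 90 d7 ee 4c.
K' ⊕ ipad = a6 e1 d8 7a; K' ⊕ opad = cc 8b b2 10.
Inner hash: sum = 166+225+216+122+180 = 909 → 03 8d.
Outer hash (recomputed tag): sum = 204+139+178+16+3+141 = 681 → 02 a9.
Recomputed tag = 02a9; claimed = 02a9 → match.

valid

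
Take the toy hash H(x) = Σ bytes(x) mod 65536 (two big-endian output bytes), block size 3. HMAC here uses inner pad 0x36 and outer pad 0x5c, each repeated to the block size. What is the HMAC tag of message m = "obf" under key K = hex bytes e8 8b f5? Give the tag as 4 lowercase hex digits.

02cc

Key hex bytes e8 8b f5 is exactly B = 3 bytes: K' = e8 8b f5.
K' ⊕ ipad = de bd c3.  K' ⊕ opad = b4 d7 a9.
Inner input = (K'⊕ipad) ∥ m = de bd c3 ∥ 6f 62 66.
Inner hash: sum = 222+189+195+111+98+102 = 917 → 03 95.
Outer input = (K'⊕opad) ∥ inner = b4 d7 a9 ∥ 03 95.
Outer hash (tag): sum = 180+215+169+3+149 = 716 → 02 cc.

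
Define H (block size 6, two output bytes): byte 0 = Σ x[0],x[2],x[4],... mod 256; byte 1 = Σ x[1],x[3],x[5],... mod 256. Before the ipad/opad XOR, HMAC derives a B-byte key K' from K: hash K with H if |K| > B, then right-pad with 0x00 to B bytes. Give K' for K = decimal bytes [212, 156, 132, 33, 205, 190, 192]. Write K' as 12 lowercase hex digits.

|K| = 7 > B = 6, so first hash the key.
H(K): even-index sum = 741 mod 256 = 229; odd-index sum = 379 mod 256 = 123 → e5 7b.
Zero-pad H(K) = e5 7b to 6 bytes: K' = e5 7b 00 00 00 00.

e57b00000000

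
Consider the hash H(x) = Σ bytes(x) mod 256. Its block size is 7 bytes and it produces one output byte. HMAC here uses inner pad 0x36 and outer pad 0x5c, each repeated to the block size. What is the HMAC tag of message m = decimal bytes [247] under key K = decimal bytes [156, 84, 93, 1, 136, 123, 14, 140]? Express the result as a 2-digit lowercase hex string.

Key decimal bytes [156, 84, 93, 1, 136, 123, 14, 140] = 9c 54 5d 01 88 7b 0e 8c is 8 bytes > B = 7, so hash it first: H(key) = eb, then zero-pad to 7 bytes: K' = eb 00 00 00 00 00 00.
K' ⊕ ipad = dd 36 36 36 36 36 36.  K' ⊕ opad = b7 5c 5c 5c 5c 5c 5c.
Inner input = (K'⊕ipad) ∥ m = dd 36 36 36 36 36 36 ∥ f7.
Inner hash: sum = 221+54+54+54+54+54+54+247 = 792; mod 256 = 24 → 18.
Outer input = (K'⊕opad) ∥ inner = b7 5c 5c 5c 5c 5c 5c ∥ 18.
Outer hash (tag): sum = 183+92+92+92+92+92+92+24 = 759; mod 256 = 247 → f7.

f7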